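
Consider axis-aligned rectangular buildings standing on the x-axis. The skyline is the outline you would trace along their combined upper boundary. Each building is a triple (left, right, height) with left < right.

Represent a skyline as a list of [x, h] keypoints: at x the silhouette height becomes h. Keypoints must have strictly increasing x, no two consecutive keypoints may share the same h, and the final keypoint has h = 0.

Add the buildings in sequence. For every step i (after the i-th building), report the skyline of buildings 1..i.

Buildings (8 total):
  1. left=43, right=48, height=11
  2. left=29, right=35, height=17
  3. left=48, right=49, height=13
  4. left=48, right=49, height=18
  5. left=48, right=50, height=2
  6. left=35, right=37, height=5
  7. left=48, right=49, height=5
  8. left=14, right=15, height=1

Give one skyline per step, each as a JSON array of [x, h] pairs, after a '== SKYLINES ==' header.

== SKYLINES ==
[[43,11],[48,0]]
[[29,17],[35,0],[43,11],[48,0]]
[[29,17],[35,0],[43,11],[48,13],[49,0]]
[[29,17],[35,0],[43,11],[48,18],[49,0]]
[[29,17],[35,0],[43,11],[48,18],[49,2],[50,0]]
[[29,17],[35,5],[37,0],[43,11],[48,18],[49,2],[50,0]]
[[29,17],[35,5],[37,0],[43,11],[48,18],[49,2],[50,0]]
[[14,1],[15,0],[29,17],[35,5],[37,0],[43,11],[48,18],[49,2],[50,0]]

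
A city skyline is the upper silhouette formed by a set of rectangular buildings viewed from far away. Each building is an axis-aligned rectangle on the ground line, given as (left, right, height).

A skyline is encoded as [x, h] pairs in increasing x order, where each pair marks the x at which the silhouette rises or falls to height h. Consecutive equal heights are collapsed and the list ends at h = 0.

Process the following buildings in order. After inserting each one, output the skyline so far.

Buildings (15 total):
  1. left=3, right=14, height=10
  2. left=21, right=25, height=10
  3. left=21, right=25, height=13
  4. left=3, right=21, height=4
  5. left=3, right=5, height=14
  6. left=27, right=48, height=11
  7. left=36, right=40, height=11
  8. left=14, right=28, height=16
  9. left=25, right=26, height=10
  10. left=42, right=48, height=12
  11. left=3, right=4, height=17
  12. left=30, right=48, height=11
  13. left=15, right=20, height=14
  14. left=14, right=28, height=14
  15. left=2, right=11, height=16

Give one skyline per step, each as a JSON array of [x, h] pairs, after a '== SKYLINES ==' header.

== SKYLINES ==
[[3,10],[14,0]]
[[3,10],[14,0],[21,10],[25,0]]
[[3,10],[14,0],[21,13],[25,0]]
[[3,10],[14,4],[21,13],[25,0]]
[[3,14],[5,10],[14,4],[21,13],[25,0]]
[[3,14],[5,10],[14,4],[21,13],[25,0],[27,11],[48,0]]
[[3,14],[5,10],[14,4],[21,13],[25,0],[27,11],[48,0]]
[[3,14],[5,10],[14,16],[28,11],[48,0]]
[[3,14],[5,10],[14,16],[28,11],[48,0]]
[[3,14],[5,10],[14,16],[28,11],[42,12],[48,0]]
[[3,17],[4,14],[5,10],[14,16],[28,11],[42,12],[48,0]]
[[3,17],[4,14],[5,10],[14,16],[28,11],[42,12],[48,0]]
[[3,17],[4,14],[5,10],[14,16],[28,11],[42,12],[48,0]]
[[3,17],[4,14],[5,10],[14,16],[28,11],[42,12],[48,0]]
[[2,16],[3,17],[4,16],[11,10],[14,16],[28,11],[42,12],[48,0]]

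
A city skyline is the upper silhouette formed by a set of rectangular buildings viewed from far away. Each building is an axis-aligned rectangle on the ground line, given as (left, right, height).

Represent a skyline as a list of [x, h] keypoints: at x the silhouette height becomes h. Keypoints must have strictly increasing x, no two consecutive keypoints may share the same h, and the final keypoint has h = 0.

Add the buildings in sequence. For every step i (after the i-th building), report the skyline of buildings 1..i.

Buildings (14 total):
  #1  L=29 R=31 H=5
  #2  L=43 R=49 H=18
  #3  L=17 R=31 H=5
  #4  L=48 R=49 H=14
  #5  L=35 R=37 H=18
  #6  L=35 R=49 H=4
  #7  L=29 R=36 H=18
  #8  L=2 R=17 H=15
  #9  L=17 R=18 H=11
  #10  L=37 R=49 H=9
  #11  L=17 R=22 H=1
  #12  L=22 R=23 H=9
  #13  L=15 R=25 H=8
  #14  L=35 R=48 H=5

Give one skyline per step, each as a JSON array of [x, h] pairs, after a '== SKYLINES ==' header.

== SKYLINES ==
[[29,5],[31,0]]
[[29,5],[31,0],[43,18],[49,0]]
[[17,5],[31,0],[43,18],[49,0]]
[[17,5],[31,0],[43,18],[49,0]]
[[17,5],[31,0],[35,18],[37,0],[43,18],[49,0]]
[[17,5],[31,0],[35,18],[37,4],[43,18],[49,0]]
[[17,5],[29,18],[37,4],[43,18],[49,0]]
[[2,15],[17,5],[29,18],[37,4],[43,18],[49,0]]
[[2,15],[17,11],[18,5],[29,18],[37,4],[43,18],[49,0]]
[[2,15],[17,11],[18,5],[29,18],[37,9],[43,18],[49,0]]
[[2,15],[17,11],[18,5],[29,18],[37,9],[43,18],[49,0]]
[[2,15],[17,11],[18,5],[22,9],[23,5],[29,18],[37,9],[43,18],[49,0]]
[[2,15],[17,11],[18,8],[22,9],[23,8],[25,5],[29,18],[37,9],[43,18],[49,0]]
[[2,15],[17,11],[18,8],[22,9],[23,8],[25,5],[29,18],[37,9],[43,18],[49,0]]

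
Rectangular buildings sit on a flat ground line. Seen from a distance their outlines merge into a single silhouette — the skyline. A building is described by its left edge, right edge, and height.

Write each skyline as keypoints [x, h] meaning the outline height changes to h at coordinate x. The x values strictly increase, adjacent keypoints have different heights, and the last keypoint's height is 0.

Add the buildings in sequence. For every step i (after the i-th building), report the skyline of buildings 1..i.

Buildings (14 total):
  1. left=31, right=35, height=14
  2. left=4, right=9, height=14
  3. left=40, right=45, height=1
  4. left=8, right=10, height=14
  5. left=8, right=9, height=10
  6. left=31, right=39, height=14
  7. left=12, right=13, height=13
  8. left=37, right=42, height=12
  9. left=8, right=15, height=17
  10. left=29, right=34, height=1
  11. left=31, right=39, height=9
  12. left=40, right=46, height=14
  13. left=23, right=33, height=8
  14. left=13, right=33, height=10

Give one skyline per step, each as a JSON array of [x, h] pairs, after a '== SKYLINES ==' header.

== SKYLINES ==
[[31,14],[35,0]]
[[4,14],[9,0],[31,14],[35,0]]
[[4,14],[9,0],[31,14],[35,0],[40,1],[45,0]]
[[4,14],[10,0],[31,14],[35,0],[40,1],[45,0]]
[[4,14],[10,0],[31,14],[35,0],[40,1],[45,0]]
[[4,14],[10,0],[31,14],[39,0],[40,1],[45,0]]
[[4,14],[10,0],[12,13],[13,0],[31,14],[39,0],[40,1],[45,0]]
[[4,14],[10,0],[12,13],[13,0],[31,14],[39,12],[42,1],[45,0]]
[[4,14],[8,17],[15,0],[31,14],[39,12],[42,1],[45,0]]
[[4,14],[8,17],[15,0],[29,1],[31,14],[39,12],[42,1],[45,0]]
[[4,14],[8,17],[15,0],[29,1],[31,14],[39,12],[42,1],[45,0]]
[[4,14],[8,17],[15,0],[29,1],[31,14],[39,12],[40,14],[46,0]]
[[4,14],[8,17],[15,0],[23,8],[31,14],[39,12],[40,14],[46,0]]
[[4,14],[8,17],[15,10],[31,14],[39,12],[40,14],[46,0]]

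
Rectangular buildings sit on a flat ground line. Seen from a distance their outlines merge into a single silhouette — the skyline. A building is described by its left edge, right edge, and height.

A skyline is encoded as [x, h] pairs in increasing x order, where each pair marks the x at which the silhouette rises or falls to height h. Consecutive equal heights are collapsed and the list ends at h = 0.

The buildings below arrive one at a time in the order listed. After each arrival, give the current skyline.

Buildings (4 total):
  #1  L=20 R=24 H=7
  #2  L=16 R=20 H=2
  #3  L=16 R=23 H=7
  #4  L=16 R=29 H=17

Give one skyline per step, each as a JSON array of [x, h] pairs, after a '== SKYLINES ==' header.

== SKYLINES ==
[[20,7],[24,0]]
[[16,2],[20,7],[24,0]]
[[16,7],[24,0]]
[[16,17],[29,0]]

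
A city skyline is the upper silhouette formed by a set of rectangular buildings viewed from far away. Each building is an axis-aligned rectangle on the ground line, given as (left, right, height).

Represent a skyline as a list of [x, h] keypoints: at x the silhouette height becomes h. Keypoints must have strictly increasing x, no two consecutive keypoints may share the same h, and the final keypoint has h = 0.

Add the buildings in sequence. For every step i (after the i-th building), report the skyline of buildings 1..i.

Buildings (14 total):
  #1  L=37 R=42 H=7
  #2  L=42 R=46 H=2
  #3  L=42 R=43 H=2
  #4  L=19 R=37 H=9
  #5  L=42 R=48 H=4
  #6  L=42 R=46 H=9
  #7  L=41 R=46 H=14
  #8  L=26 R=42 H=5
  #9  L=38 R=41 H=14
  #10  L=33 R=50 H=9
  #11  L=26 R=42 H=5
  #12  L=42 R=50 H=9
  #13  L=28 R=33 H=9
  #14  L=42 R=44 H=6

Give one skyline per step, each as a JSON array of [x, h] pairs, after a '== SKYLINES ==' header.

== SKYLINES ==
[[37,7],[42,0]]
[[37,7],[42,2],[46,0]]
[[37,7],[42,2],[46,0]]
[[19,9],[37,7],[42,2],[46,0]]
[[19,9],[37,7],[42,4],[48,0]]
[[19,9],[37,7],[42,9],[46,4],[48,0]]
[[19,9],[37,7],[41,14],[46,4],[48,0]]
[[19,9],[37,7],[41,14],[46,4],[48,0]]
[[19,9],[37,7],[38,14],[46,4],[48,0]]
[[19,9],[38,14],[46,9],[50,0]]
[[19,9],[38,14],[46,9],[50,0]]
[[19,9],[38,14],[46,9],[50,0]]
[[19,9],[38,14],[46,9],[50,0]]
[[19,9],[38,14],[46,9],[50,0]]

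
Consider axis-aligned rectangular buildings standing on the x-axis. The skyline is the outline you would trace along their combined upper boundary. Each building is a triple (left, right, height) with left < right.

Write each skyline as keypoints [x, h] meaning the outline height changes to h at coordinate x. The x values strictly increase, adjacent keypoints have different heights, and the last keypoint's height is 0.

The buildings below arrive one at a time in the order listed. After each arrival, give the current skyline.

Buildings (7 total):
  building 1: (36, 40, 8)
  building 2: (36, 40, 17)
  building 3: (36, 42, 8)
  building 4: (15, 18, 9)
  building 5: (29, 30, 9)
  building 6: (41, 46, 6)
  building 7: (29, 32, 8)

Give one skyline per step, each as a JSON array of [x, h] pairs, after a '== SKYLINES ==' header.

== SKYLINES ==
[[36,8],[40,0]]
[[36,17],[40,0]]
[[36,17],[40,8],[42,0]]
[[15,9],[18,0],[36,17],[40,8],[42,0]]
[[15,9],[18,0],[29,9],[30,0],[36,17],[40,8],[42,0]]
[[15,9],[18,0],[29,9],[30,0],[36,17],[40,8],[42,6],[46,0]]
[[15,9],[18,0],[29,9],[30,8],[32,0],[36,17],[40,8],[42,6],[46,0]]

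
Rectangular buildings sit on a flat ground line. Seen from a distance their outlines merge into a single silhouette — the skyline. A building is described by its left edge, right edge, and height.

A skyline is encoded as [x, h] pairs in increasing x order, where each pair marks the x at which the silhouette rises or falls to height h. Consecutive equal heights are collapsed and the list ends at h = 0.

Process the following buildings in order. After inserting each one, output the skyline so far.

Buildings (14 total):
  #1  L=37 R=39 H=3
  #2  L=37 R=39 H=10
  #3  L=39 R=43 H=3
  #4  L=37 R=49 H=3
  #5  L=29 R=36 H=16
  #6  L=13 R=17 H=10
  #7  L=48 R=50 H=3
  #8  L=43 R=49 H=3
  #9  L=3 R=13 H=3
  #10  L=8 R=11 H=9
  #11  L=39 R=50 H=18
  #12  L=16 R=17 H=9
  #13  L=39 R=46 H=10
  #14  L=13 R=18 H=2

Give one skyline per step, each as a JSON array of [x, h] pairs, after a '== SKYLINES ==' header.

== SKYLINES ==
[[37,3],[39,0]]
[[37,10],[39,0]]
[[37,10],[39,3],[43,0]]
[[37,10],[39,3],[49,0]]
[[29,16],[36,0],[37,10],[39,3],[49,0]]
[[13,10],[17,0],[29,16],[36,0],[37,10],[39,3],[49,0]]
[[13,10],[17,0],[29,16],[36,0],[37,10],[39,3],[50,0]]
[[13,10],[17,0],[29,16],[36,0],[37,10],[39,3],[50,0]]
[[3,3],[13,10],[17,0],[29,16],[36,0],[37,10],[39,3],[50,0]]
[[3,3],[8,9],[11,3],[13,10],[17,0],[29,16],[36,0],[37,10],[39,3],[50,0]]
[[3,3],[8,9],[11,3],[13,10],[17,0],[29,16],[36,0],[37,10],[39,18],[50,0]]
[[3,3],[8,9],[11,3],[13,10],[17,0],[29,16],[36,0],[37,10],[39,18],[50,0]]
[[3,3],[8,9],[11,3],[13,10],[17,0],[29,16],[36,0],[37,10],[39,18],[50,0]]
[[3,3],[8,9],[11,3],[13,10],[17,2],[18,0],[29,16],[36,0],[37,10],[39,18],[50,0]]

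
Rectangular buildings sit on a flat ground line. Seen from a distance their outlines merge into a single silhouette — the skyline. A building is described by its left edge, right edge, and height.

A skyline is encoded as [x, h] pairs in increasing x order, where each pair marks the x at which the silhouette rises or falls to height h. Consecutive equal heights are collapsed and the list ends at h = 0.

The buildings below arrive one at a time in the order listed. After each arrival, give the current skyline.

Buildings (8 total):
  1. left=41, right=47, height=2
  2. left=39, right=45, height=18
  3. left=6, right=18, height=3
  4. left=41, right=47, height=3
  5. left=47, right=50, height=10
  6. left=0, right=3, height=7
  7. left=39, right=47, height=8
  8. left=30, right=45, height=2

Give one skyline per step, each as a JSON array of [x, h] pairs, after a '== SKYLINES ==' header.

== SKYLINES ==
[[41,2],[47,0]]
[[39,18],[45,2],[47,0]]
[[6,3],[18,0],[39,18],[45,2],[47,0]]
[[6,3],[18,0],[39,18],[45,3],[47,0]]
[[6,3],[18,0],[39,18],[45,3],[47,10],[50,0]]
[[0,7],[3,0],[6,3],[18,0],[39,18],[45,3],[47,10],[50,0]]
[[0,7],[3,0],[6,3],[18,0],[39,18],[45,8],[47,10],[50,0]]
[[0,7],[3,0],[6,3],[18,0],[30,2],[39,18],[45,8],[47,10],[50,0]]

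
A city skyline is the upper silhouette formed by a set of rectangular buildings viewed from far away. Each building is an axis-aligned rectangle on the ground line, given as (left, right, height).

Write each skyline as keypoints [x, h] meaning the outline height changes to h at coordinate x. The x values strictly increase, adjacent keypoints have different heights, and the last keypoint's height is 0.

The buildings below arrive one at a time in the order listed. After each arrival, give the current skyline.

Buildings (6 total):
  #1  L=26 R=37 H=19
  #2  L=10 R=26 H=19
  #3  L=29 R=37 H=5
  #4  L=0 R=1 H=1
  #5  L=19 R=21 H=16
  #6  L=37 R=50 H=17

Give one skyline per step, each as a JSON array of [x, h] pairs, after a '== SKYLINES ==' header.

== SKYLINES ==
[[26,19],[37,0]]
[[10,19],[37,0]]
[[10,19],[37,0]]
[[0,1],[1,0],[10,19],[37,0]]
[[0,1],[1,0],[10,19],[37,0]]
[[0,1],[1,0],[10,19],[37,17],[50,0]]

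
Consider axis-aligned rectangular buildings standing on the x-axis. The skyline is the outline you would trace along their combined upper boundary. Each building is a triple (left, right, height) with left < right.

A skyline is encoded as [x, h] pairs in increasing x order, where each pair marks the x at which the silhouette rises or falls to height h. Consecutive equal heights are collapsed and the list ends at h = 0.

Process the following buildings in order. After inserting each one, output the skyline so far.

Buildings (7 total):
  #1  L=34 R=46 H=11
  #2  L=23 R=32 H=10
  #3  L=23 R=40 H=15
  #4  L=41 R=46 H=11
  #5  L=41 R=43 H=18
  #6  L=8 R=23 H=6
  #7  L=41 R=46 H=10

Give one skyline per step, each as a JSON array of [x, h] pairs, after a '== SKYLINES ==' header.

== SKYLINES ==
[[34,11],[46,0]]
[[23,10],[32,0],[34,11],[46,0]]
[[23,15],[40,11],[46,0]]
[[23,15],[40,11],[46,0]]
[[23,15],[40,11],[41,18],[43,11],[46,0]]
[[8,6],[23,15],[40,11],[41,18],[43,11],[46,0]]
[[8,6],[23,15],[40,11],[41,18],[43,11],[46,0]]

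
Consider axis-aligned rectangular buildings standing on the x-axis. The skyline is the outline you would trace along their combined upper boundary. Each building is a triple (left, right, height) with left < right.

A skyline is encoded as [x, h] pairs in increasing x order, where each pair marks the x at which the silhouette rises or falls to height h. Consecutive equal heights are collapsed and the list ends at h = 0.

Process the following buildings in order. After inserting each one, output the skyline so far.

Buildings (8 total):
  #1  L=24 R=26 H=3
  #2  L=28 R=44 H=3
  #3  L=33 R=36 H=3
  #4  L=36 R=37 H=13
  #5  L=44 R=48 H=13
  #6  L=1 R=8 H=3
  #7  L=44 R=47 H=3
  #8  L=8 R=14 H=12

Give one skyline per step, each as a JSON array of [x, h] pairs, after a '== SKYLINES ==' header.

== SKYLINES ==
[[24,3],[26,0]]
[[24,3],[26,0],[28,3],[44,0]]
[[24,3],[26,0],[28,3],[44,0]]
[[24,3],[26,0],[28,3],[36,13],[37,3],[44,0]]
[[24,3],[26,0],[28,3],[36,13],[37,3],[44,13],[48,0]]
[[1,3],[8,0],[24,3],[26,0],[28,3],[36,13],[37,3],[44,13],[48,0]]
[[1,3],[8,0],[24,3],[26,0],[28,3],[36,13],[37,3],[44,13],[48,0]]
[[1,3],[8,12],[14,0],[24,3],[26,0],[28,3],[36,13],[37,3],[44,13],[48,0]]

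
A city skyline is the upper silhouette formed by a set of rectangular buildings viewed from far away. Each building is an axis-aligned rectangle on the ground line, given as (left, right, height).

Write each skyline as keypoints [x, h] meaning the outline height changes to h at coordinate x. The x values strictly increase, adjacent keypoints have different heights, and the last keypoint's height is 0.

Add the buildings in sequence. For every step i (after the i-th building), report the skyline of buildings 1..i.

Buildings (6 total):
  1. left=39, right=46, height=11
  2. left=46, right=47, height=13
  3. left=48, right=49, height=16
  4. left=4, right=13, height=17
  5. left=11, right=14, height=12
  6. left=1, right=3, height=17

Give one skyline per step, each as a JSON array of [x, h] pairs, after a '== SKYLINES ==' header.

== SKYLINES ==
[[39,11],[46,0]]
[[39,11],[46,13],[47,0]]
[[39,11],[46,13],[47,0],[48,16],[49,0]]
[[4,17],[13,0],[39,11],[46,13],[47,0],[48,16],[49,0]]
[[4,17],[13,12],[14,0],[39,11],[46,13],[47,0],[48,16],[49,0]]
[[1,17],[3,0],[4,17],[13,12],[14,0],[39,11],[46,13],[47,0],[48,16],[49,0]]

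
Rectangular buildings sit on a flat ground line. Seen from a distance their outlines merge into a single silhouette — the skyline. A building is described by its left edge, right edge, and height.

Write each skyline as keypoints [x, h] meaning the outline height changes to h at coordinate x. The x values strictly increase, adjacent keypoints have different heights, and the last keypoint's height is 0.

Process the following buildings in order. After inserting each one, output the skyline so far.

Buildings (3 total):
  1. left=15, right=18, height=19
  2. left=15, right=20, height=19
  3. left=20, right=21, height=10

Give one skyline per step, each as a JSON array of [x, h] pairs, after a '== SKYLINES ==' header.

== SKYLINES ==
[[15,19],[18,0]]
[[15,19],[20,0]]
[[15,19],[20,10],[21,0]]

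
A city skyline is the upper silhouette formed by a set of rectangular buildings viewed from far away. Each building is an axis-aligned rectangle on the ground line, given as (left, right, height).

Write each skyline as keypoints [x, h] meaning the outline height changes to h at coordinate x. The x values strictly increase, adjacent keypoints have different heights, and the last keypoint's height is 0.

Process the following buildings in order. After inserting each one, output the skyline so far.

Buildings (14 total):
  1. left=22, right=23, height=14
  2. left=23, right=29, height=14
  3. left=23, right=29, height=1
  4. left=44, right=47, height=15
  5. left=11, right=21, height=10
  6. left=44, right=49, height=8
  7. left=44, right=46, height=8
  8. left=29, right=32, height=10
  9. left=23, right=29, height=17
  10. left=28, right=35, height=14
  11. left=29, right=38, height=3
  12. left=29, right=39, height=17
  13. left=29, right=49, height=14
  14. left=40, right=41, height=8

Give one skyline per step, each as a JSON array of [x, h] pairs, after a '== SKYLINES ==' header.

== SKYLINES ==
[[22,14],[23,0]]
[[22,14],[29,0]]
[[22,14],[29,0]]
[[22,14],[29,0],[44,15],[47,0]]
[[11,10],[21,0],[22,14],[29,0],[44,15],[47,0]]
[[11,10],[21,0],[22,14],[29,0],[44,15],[47,8],[49,0]]
[[11,10],[21,0],[22,14],[29,0],[44,15],[47,8],[49,0]]
[[11,10],[21,0],[22,14],[29,10],[32,0],[44,15],[47,8],[49,0]]
[[11,10],[21,0],[22,14],[23,17],[29,10],[32,0],[44,15],[47,8],[49,0]]
[[11,10],[21,0],[22,14],[23,17],[29,14],[35,0],[44,15],[47,8],[49,0]]
[[11,10],[21,0],[22,14],[23,17],[29,14],[35,3],[38,0],[44,15],[47,8],[49,0]]
[[11,10],[21,0],[22,14],[23,17],[39,0],[44,15],[47,8],[49,0]]
[[11,10],[21,0],[22,14],[23,17],[39,14],[44,15],[47,14],[49,0]]
[[11,10],[21,0],[22,14],[23,17],[39,14],[44,15],[47,14],[49,0]]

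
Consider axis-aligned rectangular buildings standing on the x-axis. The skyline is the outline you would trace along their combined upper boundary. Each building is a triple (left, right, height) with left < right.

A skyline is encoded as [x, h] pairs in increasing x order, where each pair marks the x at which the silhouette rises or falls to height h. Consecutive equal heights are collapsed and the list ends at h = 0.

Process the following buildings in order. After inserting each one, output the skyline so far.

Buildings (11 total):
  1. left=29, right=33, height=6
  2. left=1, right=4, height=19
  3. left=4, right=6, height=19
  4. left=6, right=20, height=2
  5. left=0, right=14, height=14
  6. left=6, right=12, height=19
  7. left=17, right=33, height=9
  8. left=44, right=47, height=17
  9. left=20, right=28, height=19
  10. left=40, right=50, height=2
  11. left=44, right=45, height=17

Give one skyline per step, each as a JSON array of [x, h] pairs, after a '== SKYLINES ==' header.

== SKYLINES ==
[[29,6],[33,0]]
[[1,19],[4,0],[29,6],[33,0]]
[[1,19],[6,0],[29,6],[33,0]]
[[1,19],[6,2],[20,0],[29,6],[33,0]]
[[0,14],[1,19],[6,14],[14,2],[20,0],[29,6],[33,0]]
[[0,14],[1,19],[12,14],[14,2],[20,0],[29,6],[33,0]]
[[0,14],[1,19],[12,14],[14,2],[17,9],[33,0]]
[[0,14],[1,19],[12,14],[14,2],[17,9],[33,0],[44,17],[47,0]]
[[0,14],[1,19],[12,14],[14,2],[17,9],[20,19],[28,9],[33,0],[44,17],[47,0]]
[[0,14],[1,19],[12,14],[14,2],[17,9],[20,19],[28,9],[33,0],[40,2],[44,17],[47,2],[50,0]]
[[0,14],[1,19],[12,14],[14,2],[17,9],[20,19],[28,9],[33,0],[40,2],[44,17],[47,2],[50,0]]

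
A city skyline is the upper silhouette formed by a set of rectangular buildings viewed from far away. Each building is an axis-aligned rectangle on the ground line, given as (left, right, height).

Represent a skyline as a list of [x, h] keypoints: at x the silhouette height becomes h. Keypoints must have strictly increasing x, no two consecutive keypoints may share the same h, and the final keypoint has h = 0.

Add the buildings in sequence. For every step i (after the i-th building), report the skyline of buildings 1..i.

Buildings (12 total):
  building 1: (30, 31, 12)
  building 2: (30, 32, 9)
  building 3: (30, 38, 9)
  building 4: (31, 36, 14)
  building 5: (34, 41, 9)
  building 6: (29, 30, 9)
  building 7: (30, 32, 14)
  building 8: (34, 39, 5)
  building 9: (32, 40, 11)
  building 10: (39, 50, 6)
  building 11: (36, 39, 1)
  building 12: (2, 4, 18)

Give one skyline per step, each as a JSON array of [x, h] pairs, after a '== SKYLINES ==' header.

== SKYLINES ==
[[30,12],[31,0]]
[[30,12],[31,9],[32,0]]
[[30,12],[31,9],[38,0]]
[[30,12],[31,14],[36,9],[38,0]]
[[30,12],[31,14],[36,9],[41,0]]
[[29,9],[30,12],[31,14],[36,9],[41,0]]
[[29,9],[30,14],[36,9],[41,0]]
[[29,9],[30,14],[36,9],[41,0]]
[[29,9],[30,14],[36,11],[40,9],[41,0]]
[[29,9],[30,14],[36,11],[40,9],[41,6],[50,0]]
[[29,9],[30,14],[36,11],[40,9],[41,6],[50,0]]
[[2,18],[4,0],[29,9],[30,14],[36,11],[40,9],[41,6],[50,0]]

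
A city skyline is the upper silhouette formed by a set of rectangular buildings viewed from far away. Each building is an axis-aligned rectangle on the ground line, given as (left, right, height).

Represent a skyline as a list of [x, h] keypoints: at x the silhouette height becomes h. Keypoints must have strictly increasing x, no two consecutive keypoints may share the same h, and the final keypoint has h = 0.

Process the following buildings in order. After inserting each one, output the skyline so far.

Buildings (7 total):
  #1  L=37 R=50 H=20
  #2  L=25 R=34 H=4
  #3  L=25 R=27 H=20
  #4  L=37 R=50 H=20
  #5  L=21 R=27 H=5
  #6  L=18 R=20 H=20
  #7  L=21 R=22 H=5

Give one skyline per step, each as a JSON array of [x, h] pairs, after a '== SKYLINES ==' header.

== SKYLINES ==
[[37,20],[50,0]]
[[25,4],[34,0],[37,20],[50,0]]
[[25,20],[27,4],[34,0],[37,20],[50,0]]
[[25,20],[27,4],[34,0],[37,20],[50,0]]
[[21,5],[25,20],[27,4],[34,0],[37,20],[50,0]]
[[18,20],[20,0],[21,5],[25,20],[27,4],[34,0],[37,20],[50,0]]
[[18,20],[20,0],[21,5],[25,20],[27,4],[34,0],[37,20],[50,0]]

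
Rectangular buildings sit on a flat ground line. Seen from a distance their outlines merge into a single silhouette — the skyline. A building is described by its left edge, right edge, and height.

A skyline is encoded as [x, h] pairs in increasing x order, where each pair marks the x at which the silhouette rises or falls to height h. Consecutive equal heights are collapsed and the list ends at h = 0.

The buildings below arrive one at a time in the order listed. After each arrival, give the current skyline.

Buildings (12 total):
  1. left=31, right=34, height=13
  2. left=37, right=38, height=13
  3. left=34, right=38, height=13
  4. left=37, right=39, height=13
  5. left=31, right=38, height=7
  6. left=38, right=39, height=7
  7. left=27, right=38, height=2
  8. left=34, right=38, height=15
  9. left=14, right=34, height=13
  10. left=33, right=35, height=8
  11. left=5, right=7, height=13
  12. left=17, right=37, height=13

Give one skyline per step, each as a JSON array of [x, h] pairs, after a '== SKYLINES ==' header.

== SKYLINES ==
[[31,13],[34,0]]
[[31,13],[34,0],[37,13],[38,0]]
[[31,13],[38,0]]
[[31,13],[39,0]]
[[31,13],[39,0]]
[[31,13],[39,0]]
[[27,2],[31,13],[39,0]]
[[27,2],[31,13],[34,15],[38,13],[39,0]]
[[14,13],[34,15],[38,13],[39,0]]
[[14,13],[34,15],[38,13],[39,0]]
[[5,13],[7,0],[14,13],[34,15],[38,13],[39,0]]
[[5,13],[7,0],[14,13],[34,15],[38,13],[39,0]]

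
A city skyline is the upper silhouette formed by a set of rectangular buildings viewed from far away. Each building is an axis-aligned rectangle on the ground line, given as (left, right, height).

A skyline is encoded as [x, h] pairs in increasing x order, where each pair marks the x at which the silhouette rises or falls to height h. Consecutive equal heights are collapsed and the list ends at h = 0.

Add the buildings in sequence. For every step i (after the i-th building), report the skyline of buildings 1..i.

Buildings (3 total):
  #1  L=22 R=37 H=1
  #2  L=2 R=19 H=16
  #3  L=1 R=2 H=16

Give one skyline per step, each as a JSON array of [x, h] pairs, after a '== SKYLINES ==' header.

== SKYLINES ==
[[22,1],[37,0]]
[[2,16],[19,0],[22,1],[37,0]]
[[1,16],[19,0],[22,1],[37,0]]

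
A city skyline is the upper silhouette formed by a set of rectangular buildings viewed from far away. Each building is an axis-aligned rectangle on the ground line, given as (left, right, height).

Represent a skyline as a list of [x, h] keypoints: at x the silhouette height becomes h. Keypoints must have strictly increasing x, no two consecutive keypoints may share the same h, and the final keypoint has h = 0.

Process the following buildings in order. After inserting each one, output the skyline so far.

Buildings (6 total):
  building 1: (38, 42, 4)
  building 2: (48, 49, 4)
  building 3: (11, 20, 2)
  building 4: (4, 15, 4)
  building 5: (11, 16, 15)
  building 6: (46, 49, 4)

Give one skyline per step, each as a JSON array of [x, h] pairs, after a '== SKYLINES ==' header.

== SKYLINES ==
[[38,4],[42,0]]
[[38,4],[42,0],[48,4],[49,0]]
[[11,2],[20,0],[38,4],[42,0],[48,4],[49,0]]
[[4,4],[15,2],[20,0],[38,4],[42,0],[48,4],[49,0]]
[[4,4],[11,15],[16,2],[20,0],[38,4],[42,0],[48,4],[49,0]]
[[4,4],[11,15],[16,2],[20,0],[38,4],[42,0],[46,4],[49,0]]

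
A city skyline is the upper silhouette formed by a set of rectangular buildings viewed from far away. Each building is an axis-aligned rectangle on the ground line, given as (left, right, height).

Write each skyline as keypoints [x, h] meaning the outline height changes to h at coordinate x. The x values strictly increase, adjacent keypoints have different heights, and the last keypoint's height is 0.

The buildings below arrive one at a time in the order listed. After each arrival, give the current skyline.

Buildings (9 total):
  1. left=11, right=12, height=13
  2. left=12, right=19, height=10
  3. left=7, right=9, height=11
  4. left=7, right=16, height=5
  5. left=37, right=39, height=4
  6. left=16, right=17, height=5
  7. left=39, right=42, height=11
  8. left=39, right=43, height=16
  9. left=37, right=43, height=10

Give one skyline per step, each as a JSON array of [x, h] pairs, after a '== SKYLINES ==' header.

== SKYLINES ==
[[11,13],[12,0]]
[[11,13],[12,10],[19,0]]
[[7,11],[9,0],[11,13],[12,10],[19,0]]
[[7,11],[9,5],[11,13],[12,10],[19,0]]
[[7,11],[9,5],[11,13],[12,10],[19,0],[37,4],[39,0]]
[[7,11],[9,5],[11,13],[12,10],[19,0],[37,4],[39,0]]
[[7,11],[9,5],[11,13],[12,10],[19,0],[37,4],[39,11],[42,0]]
[[7,11],[9,5],[11,13],[12,10],[19,0],[37,4],[39,16],[43,0]]
[[7,11],[9,5],[11,13],[12,10],[19,0],[37,10],[39,16],[43,0]]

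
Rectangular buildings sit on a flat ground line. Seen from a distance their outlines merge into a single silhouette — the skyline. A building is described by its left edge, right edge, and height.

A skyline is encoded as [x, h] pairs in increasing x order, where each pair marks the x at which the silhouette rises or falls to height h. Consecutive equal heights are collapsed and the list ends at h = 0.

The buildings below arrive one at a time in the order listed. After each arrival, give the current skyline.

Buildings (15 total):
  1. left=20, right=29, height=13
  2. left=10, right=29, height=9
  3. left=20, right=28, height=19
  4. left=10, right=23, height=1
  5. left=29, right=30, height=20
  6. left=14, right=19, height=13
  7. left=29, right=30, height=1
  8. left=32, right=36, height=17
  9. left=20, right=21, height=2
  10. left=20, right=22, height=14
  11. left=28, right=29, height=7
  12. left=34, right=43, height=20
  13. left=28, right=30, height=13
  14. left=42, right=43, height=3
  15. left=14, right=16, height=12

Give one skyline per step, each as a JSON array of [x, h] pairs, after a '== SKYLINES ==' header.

== SKYLINES ==
[[20,13],[29,0]]
[[10,9],[20,13],[29,0]]
[[10,9],[20,19],[28,13],[29,0]]
[[10,9],[20,19],[28,13],[29,0]]
[[10,9],[20,19],[28,13],[29,20],[30,0]]
[[10,9],[14,13],[19,9],[20,19],[28,13],[29,20],[30,0]]
[[10,9],[14,13],[19,9],[20,19],[28,13],[29,20],[30,0]]
[[10,9],[14,13],[19,9],[20,19],[28,13],[29,20],[30,0],[32,17],[36,0]]
[[10,9],[14,13],[19,9],[20,19],[28,13],[29,20],[30,0],[32,17],[36,0]]
[[10,9],[14,13],[19,9],[20,19],[28,13],[29,20],[30,0],[32,17],[36,0]]
[[10,9],[14,13],[19,9],[20,19],[28,13],[29,20],[30,0],[32,17],[36,0]]
[[10,9],[14,13],[19,9],[20,19],[28,13],[29,20],[30,0],[32,17],[34,20],[43,0]]
[[10,9],[14,13],[19,9],[20,19],[28,13],[29,20],[30,0],[32,17],[34,20],[43,0]]
[[10,9],[14,13],[19,9],[20,19],[28,13],[29,20],[30,0],[32,17],[34,20],[43,0]]
[[10,9],[14,13],[19,9],[20,19],[28,13],[29,20],[30,0],[32,17],[34,20],[43,0]]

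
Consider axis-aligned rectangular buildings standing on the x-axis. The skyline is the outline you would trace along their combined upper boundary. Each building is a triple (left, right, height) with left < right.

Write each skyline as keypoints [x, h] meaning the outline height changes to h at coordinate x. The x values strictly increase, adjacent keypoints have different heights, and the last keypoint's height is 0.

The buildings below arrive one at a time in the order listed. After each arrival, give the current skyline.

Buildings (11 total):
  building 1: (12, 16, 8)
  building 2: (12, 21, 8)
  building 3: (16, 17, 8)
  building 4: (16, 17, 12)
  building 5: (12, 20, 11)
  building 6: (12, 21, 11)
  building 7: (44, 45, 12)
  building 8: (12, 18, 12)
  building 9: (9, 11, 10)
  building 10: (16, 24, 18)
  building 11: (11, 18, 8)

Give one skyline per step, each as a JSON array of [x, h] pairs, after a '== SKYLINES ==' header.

== SKYLINES ==
[[12,8],[16,0]]
[[12,8],[21,0]]
[[12,8],[21,0]]
[[12,8],[16,12],[17,8],[21,0]]
[[12,11],[16,12],[17,11],[20,8],[21,0]]
[[12,11],[16,12],[17,11],[21,0]]
[[12,11],[16,12],[17,11],[21,0],[44,12],[45,0]]
[[12,12],[18,11],[21,0],[44,12],[45,0]]
[[9,10],[11,0],[12,12],[18,11],[21,0],[44,12],[45,0]]
[[9,10],[11,0],[12,12],[16,18],[24,0],[44,12],[45,0]]
[[9,10],[11,8],[12,12],[16,18],[24,0],[44,12],[45,0]]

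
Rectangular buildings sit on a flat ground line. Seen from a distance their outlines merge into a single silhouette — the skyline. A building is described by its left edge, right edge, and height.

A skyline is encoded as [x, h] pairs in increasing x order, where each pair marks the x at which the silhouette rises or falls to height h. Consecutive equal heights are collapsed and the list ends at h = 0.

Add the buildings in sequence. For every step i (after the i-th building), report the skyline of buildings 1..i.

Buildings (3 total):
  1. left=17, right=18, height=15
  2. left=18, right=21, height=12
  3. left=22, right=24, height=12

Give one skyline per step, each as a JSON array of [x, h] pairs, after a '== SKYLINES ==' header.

== SKYLINES ==
[[17,15],[18,0]]
[[17,15],[18,12],[21,0]]
[[17,15],[18,12],[21,0],[22,12],[24,0]]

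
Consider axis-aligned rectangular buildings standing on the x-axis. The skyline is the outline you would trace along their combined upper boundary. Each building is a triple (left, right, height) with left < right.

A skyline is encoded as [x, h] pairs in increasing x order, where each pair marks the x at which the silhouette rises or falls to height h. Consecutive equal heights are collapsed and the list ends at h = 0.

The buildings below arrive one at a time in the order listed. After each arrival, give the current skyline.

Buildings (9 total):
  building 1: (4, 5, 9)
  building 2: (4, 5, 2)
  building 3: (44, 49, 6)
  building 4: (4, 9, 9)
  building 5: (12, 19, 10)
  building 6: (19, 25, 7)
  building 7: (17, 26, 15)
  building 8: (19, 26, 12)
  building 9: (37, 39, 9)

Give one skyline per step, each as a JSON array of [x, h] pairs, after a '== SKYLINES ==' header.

== SKYLINES ==
[[4,9],[5,0]]
[[4,9],[5,0]]
[[4,9],[5,0],[44,6],[49,0]]
[[4,9],[9,0],[44,6],[49,0]]
[[4,9],[9,0],[12,10],[19,0],[44,6],[49,0]]
[[4,9],[9,0],[12,10],[19,7],[25,0],[44,6],[49,0]]
[[4,9],[9,0],[12,10],[17,15],[26,0],[44,6],[49,0]]
[[4,9],[9,0],[12,10],[17,15],[26,0],[44,6],[49,0]]
[[4,9],[9,0],[12,10],[17,15],[26,0],[37,9],[39,0],[44,6],[49,0]]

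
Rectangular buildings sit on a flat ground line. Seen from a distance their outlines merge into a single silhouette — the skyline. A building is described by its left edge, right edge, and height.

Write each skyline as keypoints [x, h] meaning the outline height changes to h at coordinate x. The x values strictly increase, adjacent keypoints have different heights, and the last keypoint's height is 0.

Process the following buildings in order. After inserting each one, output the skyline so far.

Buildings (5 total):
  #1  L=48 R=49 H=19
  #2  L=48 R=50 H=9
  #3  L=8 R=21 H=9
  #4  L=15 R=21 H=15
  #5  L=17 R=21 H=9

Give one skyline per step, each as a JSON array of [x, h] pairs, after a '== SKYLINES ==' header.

== SKYLINES ==
[[48,19],[49,0]]
[[48,19],[49,9],[50,0]]
[[8,9],[21,0],[48,19],[49,9],[50,0]]
[[8,9],[15,15],[21,0],[48,19],[49,9],[50,0]]
[[8,9],[15,15],[21,0],[48,19],[49,9],[50,0]]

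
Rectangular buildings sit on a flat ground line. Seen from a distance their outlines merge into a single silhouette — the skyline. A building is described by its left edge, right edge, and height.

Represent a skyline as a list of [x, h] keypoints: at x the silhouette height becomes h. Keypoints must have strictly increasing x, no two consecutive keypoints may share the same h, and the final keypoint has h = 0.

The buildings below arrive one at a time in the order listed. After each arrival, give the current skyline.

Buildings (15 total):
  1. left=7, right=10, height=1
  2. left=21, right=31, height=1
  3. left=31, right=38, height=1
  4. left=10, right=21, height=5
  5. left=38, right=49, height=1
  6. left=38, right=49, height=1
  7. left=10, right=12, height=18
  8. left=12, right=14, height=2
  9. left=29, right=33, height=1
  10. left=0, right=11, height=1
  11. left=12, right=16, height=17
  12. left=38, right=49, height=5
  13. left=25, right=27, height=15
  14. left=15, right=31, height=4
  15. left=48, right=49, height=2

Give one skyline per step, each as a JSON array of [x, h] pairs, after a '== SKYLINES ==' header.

== SKYLINES ==
[[7,1],[10,0]]
[[7,1],[10,0],[21,1],[31,0]]
[[7,1],[10,0],[21,1],[38,0]]
[[7,1],[10,5],[21,1],[38,0]]
[[7,1],[10,5],[21,1],[49,0]]
[[7,1],[10,5],[21,1],[49,0]]
[[7,1],[10,18],[12,5],[21,1],[49,0]]
[[7,1],[10,18],[12,5],[21,1],[49,0]]
[[7,1],[10,18],[12,5],[21,1],[49,0]]
[[0,1],[10,18],[12,5],[21,1],[49,0]]
[[0,1],[10,18],[12,17],[16,5],[21,1],[49,0]]
[[0,1],[10,18],[12,17],[16,5],[21,1],[38,5],[49,0]]
[[0,1],[10,18],[12,17],[16,5],[21,1],[25,15],[27,1],[38,5],[49,0]]
[[0,1],[10,18],[12,17],[16,5],[21,4],[25,15],[27,4],[31,1],[38,5],[49,0]]
[[0,1],[10,18],[12,17],[16,5],[21,4],[25,15],[27,4],[31,1],[38,5],[49,0]]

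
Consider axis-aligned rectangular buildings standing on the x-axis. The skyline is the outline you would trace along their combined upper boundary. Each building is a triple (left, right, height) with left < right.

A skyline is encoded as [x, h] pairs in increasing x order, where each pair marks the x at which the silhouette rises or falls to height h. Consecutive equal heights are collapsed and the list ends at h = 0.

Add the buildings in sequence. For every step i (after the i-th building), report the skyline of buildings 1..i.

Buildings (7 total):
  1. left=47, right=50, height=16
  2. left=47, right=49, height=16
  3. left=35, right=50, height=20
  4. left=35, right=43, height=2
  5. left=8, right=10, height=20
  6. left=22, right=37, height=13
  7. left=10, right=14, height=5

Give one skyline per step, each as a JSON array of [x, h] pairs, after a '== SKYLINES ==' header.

== SKYLINES ==
[[47,16],[50,0]]
[[47,16],[50,0]]
[[35,20],[50,0]]
[[35,20],[50,0]]
[[8,20],[10,0],[35,20],[50,0]]
[[8,20],[10,0],[22,13],[35,20],[50,0]]
[[8,20],[10,5],[14,0],[22,13],[35,20],[50,0]]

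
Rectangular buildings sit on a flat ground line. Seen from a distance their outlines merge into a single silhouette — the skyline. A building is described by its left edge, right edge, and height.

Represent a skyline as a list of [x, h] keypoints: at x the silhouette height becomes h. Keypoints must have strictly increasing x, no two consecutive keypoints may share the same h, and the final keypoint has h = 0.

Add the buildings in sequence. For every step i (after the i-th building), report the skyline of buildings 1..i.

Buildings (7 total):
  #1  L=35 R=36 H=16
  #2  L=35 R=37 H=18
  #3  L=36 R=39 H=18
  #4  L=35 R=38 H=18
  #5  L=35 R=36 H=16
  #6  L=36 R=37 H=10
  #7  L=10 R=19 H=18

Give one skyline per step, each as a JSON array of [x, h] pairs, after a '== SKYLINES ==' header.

== SKYLINES ==
[[35,16],[36,0]]
[[35,18],[37,0]]
[[35,18],[39,0]]
[[35,18],[39,0]]
[[35,18],[39,0]]
[[35,18],[39,0]]
[[10,18],[19,0],[35,18],[39,0]]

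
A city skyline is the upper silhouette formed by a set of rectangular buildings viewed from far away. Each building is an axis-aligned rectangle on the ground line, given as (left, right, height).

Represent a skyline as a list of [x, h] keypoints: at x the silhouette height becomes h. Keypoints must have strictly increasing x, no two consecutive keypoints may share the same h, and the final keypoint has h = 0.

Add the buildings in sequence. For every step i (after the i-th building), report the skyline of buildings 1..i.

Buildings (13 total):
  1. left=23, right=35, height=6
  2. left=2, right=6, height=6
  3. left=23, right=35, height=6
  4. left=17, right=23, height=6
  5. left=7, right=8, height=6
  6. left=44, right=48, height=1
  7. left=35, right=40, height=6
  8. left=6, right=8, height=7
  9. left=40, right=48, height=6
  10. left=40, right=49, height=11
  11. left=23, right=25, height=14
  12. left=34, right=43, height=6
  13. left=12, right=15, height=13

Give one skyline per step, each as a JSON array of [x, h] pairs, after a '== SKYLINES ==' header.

== SKYLINES ==
[[23,6],[35,0]]
[[2,6],[6,0],[23,6],[35,0]]
[[2,6],[6,0],[23,6],[35,0]]
[[2,6],[6,0],[17,6],[35,0]]
[[2,6],[6,0],[7,6],[8,0],[17,6],[35,0]]
[[2,6],[6,0],[7,6],[8,0],[17,6],[35,0],[44,1],[48,0]]
[[2,6],[6,0],[7,6],[8,0],[17,6],[40,0],[44,1],[48,0]]
[[2,6],[6,7],[8,0],[17,6],[40,0],[44,1],[48,0]]
[[2,6],[6,7],[8,0],[17,6],[48,0]]
[[2,6],[6,7],[8,0],[17,6],[40,11],[49,0]]
[[2,6],[6,7],[8,0],[17,6],[23,14],[25,6],[40,11],[49,0]]
[[2,6],[6,7],[8,0],[17,6],[23,14],[25,6],[40,11],[49,0]]
[[2,6],[6,7],[8,0],[12,13],[15,0],[17,6],[23,14],[25,6],[40,11],[49,0]]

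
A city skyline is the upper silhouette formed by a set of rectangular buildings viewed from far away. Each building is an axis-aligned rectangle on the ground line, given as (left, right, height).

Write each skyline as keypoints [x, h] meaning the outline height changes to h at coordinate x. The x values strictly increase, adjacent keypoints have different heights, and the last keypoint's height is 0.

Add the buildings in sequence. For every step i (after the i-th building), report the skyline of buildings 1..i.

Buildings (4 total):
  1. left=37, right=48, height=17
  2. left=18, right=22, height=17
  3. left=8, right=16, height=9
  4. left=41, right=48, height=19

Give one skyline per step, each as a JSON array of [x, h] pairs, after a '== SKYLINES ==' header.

== SKYLINES ==
[[37,17],[48,0]]
[[18,17],[22,0],[37,17],[48,0]]
[[8,9],[16,0],[18,17],[22,0],[37,17],[48,0]]
[[8,9],[16,0],[18,17],[22,0],[37,17],[41,19],[48,0]]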